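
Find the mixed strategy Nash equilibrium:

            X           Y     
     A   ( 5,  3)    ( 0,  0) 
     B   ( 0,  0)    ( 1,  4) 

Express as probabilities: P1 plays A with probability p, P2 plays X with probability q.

p = 0.5714, q = 0.1667

Work:
Find probabilities that make opponent indifferent:
P2 chooses q to make P1 indifferent between A and B
P1 chooses p to make P2 indifferent between X and Y
Mixed NE: P1 plays (A: 0.5714, B: 0.4286), P2 plays (X: 0.1667, Y: 0.8333)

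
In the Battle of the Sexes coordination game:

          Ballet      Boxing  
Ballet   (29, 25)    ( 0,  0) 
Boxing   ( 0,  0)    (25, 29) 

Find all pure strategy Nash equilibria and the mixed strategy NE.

Pure NE: (Ballet, Ballet) and (Boxing, Boxing); Mixed NE: p = 0.537, q = 0.463

Work:
Check pure NE:
(Ballet, Ballet): (29, 25) - no unilateral deviation beneficial
(Boxing, Boxing): (25, 29) - no unilateral deviation beneficial
Mixed NE: P1 plays Ballet with p = 0.537, P2 plays Ballet with q = 0.463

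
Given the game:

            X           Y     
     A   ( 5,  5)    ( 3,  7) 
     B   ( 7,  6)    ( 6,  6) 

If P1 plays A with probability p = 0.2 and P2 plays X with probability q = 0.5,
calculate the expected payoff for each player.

E[P1] = 6.0, E[P2] = 6.0

Work:
E[P1] = p·q·π₁(A,X) + p·(1-q)·π₁(A,Y) + (1-p)·q·π₁(B,X) + (1-p)·(1-q)·π₁(B,Y)
= 0.2·0.5·5 + 0.2·0.5·3 + 0.8·0.5·7 + 0.8·0.5·6
= 6.0

E[P2] = 6.0 (similar calculation)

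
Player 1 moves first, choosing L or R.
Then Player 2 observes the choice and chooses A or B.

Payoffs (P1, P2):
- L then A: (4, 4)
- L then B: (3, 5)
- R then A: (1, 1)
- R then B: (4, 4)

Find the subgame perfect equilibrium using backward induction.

P1 plays R, P2 plays B after L and B after R; Payoff (4, 4)

Work:
Backward induction:
After L: P2 chooses B → P1 gets 3
After R: P2 chooses B → P1 gets 4
P1 chooses R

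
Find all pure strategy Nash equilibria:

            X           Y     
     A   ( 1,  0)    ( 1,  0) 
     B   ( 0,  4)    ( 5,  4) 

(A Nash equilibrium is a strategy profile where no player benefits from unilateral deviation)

Nash equilibrium: (A, X), (B, Y)

Work:
Best responses:
  P1 vs X: payoffs [1, 0] → best response A (payoff 1)
  P1 vs Y: payoffs [1, 5] → best response B (payoff 5)
  P2 vs A: payoffs [0, 0] → best response X/Y (payoff 0)
  P2 vs B: payoffs [4, 4] → best response X/Y (payoff 4)
Mutual best responses: (A,X), (B,Y) → Nash equilibria.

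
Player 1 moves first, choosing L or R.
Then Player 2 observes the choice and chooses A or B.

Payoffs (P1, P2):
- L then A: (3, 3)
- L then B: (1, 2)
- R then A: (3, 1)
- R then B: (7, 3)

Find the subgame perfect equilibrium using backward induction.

P1 plays R, P2 plays A after L and B after R; Payoff (7, 3)

Work:
Backward induction:
After L: P2 chooses A → P1 gets 3
After R: P2 chooses B → P1 gets 7
P1 chooses R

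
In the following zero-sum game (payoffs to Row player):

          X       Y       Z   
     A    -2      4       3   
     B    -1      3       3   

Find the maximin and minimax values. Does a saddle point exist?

Maximin = -1, Minimax = -1, Saddle: True

Work:
Row minimums: [-2, -1] → maximin = -1
Column maximums: [-1, 4, 3] → minimax = -1
Saddle point exists! Game value = -1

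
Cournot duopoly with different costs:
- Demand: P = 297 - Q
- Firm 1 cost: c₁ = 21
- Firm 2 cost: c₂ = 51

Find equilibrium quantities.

q₁* = 102.0, q₂* = 72.0

Work:
Reaction: q₁ = (297 - 21 - q₂)/2
Reaction: q₂ = (297 - 51 - q₁)/2
Solve simultaneously:
q₁* = (297 - 2×21 + 51)/3 = 102.0
q₂* = (297 - 2×51 + 21)/3 = 72.0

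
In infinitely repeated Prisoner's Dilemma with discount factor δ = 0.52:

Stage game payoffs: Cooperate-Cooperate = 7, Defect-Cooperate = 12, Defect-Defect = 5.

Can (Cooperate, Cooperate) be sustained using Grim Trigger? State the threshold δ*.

δ* = 0.7143; since δ = 0.52 < 0.7143, cooperation cannot be sustained

Work:
For Grim Trigger:
Cooperate forever: 7/(1-δ)
Defect then punished: 12 + 5·δ/(1-δ)
Need: 7/(1-δ) ≥ 12 + 5·δ/(1-δ)
Solving: δ ≥ (T-R)/(T-P) = (12-7)/(12-5) = 0.7143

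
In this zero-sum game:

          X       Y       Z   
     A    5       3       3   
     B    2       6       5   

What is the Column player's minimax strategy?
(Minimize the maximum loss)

Column should play X or Z (all achieve the minimum), value = 5

Work:
Column player minimizes Row's maximum payoff:
Column X: max payoff to Row = 5
Column Y: max payoff to Row = 6
Column Z: max payoff to Row = 5
Minimum is 5, achieved by columns X, Z (tied).
Each of X or Z is a minimax strategy.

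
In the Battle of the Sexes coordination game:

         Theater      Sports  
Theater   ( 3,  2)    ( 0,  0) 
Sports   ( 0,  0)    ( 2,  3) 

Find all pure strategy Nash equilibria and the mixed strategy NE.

Pure NE: (Theater, Theater) and (Sports, Sports); Mixed NE: p = 0.6, q = 0.4

Work:
Check pure NE:
(Theater, Theater): (3, 2) - no unilateral deviation beneficial
(Sports, Sports): (2, 3) - no unilateral deviation beneficial
Mixed NE: P1 plays Theater with p = 0.6, P2 plays Theater with q = 0.4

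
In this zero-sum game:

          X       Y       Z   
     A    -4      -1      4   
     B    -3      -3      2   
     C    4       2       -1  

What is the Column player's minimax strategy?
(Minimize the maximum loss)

Column should play Y, value = 2

Work:
Column player minimizes Row's maximum payoff:
Column X: max payoff to Row = 4
Column Y: max payoff to Row = 2
Column Z: max payoff to Row = 4
Minimum is 2, achieved by column Y.
Minimax strategy: Y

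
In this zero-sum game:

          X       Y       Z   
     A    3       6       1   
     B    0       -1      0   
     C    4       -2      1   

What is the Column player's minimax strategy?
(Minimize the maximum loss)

Column should play Z, value = 1

Work:
Column player minimizes Row's maximum payoff:
Column X: max payoff to Row = 4
Column Y: max payoff to Row = 6
Column Z: max payoff to Row = 1
Minimum is 1, achieved by column Z.
Minimax strategy: Z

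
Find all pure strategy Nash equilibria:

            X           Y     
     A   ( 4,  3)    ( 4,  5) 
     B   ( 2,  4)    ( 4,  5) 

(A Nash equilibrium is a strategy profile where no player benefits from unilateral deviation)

Nash equilibrium: (A, Y), (B, Y)

Work:
Best responses:
  P1 vs X: payoffs [4, 2] → best response A (payoff 4)
  P1 vs Y: payoffs [4, 4] → best response A/B (payoff 4)
  P2 vs A: payoffs [3, 5] → best response Y (payoff 5)
  P2 vs B: payoffs [4, 5] → best response Y (payoff 5)
Mutual best responses: (A,Y), (B,Y) → Nash equilibria.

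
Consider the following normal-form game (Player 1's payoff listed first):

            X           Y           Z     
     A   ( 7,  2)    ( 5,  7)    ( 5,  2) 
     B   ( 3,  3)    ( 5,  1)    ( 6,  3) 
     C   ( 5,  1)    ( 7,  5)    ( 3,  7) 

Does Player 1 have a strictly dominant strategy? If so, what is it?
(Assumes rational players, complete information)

No strictly dominant strategy exists for Player 1

Work:
A strategy strictly dominates another if it gives a strictly higher payoff against every opponent action. Compare each pair of P1's strategies column-by-column:
  A vs B: [7 vs 3, 5 vs 5, 5 vs 6] → A does not strictly dominate B (column Y: 5 ≤ 5)
  A vs C: [7 vs 5, 5 vs 7, 5 vs 3] → A does not strictly dominate C (column Y: 5 ≤ 7)
  B vs A: [3 vs 7, 5 vs 5, 6 vs 5] → B does not strictly dominate A (column X: 3 ≤ 7)
  B vs C: [3 vs 5, 5 vs 7, 6 vs 3] → B does not strictly dominate C (column X: 3 ≤ 5)
  C vs A: [5 vs 7, 7 vs 5, 3 vs 5] → C does not strictly dominate A (column X: 5 ≤ 7)
  C vs B: [5 vs 3, 7 vs 5, 3 vs 6] → C does not strictly dominate B (column Z: 3 ≤ 6)
No single strategy strictly dominates all others → no strictly dominant strategy.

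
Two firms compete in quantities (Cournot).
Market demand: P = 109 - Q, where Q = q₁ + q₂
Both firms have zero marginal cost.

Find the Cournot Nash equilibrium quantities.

q₁* = q₂* = 36.33; P* = 36.33

Work:
Profit: π_i = P·q_i = (a - q_i - q_j)·q_i
FOC: ∂π_i/∂q_i = a - 2q_i - q_j = 0
Reaction function: q_i = (109 - q_j)/2
Symmetry: q* = 109/3 = 36.33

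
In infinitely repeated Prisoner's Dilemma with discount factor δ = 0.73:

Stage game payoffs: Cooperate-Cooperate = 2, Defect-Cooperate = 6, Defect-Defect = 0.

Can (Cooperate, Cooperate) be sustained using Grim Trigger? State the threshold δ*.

δ* = 0.6667; since δ = 0.73 ≥ 0.6667, cooperation can be sustained

Work:
For Grim Trigger:
Cooperate forever: 2/(1-δ)
Defect then punished: 6 + 0·δ/(1-δ)
Need: 2/(1-δ) ≥ 6 + 0·δ/(1-δ)
Solving: δ ≥ (T-R)/(T-P) = (6-2)/(6-0) = 0.6667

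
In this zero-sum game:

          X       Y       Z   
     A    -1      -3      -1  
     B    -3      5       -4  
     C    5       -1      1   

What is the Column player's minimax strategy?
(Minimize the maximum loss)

Column should play Z, value = 1

Work:
Column player minimizes Row's maximum payoff:
Column X: max payoff to Row = 5
Column Y: max payoff to Row = 5
Column Z: max payoff to Row = 1
Minimum is 1, achieved by column Z.
Minimax strategy: Z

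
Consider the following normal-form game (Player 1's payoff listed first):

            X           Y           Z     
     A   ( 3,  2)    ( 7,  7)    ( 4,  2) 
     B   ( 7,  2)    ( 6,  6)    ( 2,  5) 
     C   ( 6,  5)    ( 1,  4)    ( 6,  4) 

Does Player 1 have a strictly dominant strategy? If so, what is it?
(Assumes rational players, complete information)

No strictly dominant strategy exists for Player 1

Work:
A strategy strictly dominates another if it gives a strictly higher payoff against every opponent action. Compare each pair of P1's strategies column-by-column:
  A vs B: [3 vs 7, 7 vs 6, 4 vs 2] → A does not strictly dominate B (column X: 3 ≤ 7)
  A vs C: [3 vs 6, 7 vs 1, 4 vs 6] → A does not strictly dominate C (column X: 3 ≤ 6)
  B vs A: [7 vs 3, 6 vs 7, 2 vs 4] → B does not strictly dominate A (column Y: 6 ≤ 7)
  B vs C: [7 vs 6, 6 vs 1, 2 vs 6] → B does not strictly dominate C (column Z: 2 ≤ 6)
  C vs A: [6 vs 3, 1 vs 7, 6 vs 4] → C does not strictly dominate A (column Y: 1 ≤ 7)
  C vs B: [6 vs 7, 1 vs 6, 6 vs 2] → C does not strictly dominate B (column X: 6 ≤ 7)
No single strategy strictly dominates all others → no strictly dominant strategy.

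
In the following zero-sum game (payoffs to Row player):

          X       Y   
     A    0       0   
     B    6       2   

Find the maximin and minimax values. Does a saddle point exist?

Maximin = 2, Minimax = 2, Saddle: True

Work:
Row minimums: [0, 2] → maximin = 2
Column maximums: [6, 2] → minimax = 2
Saddle point exists! Game value = 2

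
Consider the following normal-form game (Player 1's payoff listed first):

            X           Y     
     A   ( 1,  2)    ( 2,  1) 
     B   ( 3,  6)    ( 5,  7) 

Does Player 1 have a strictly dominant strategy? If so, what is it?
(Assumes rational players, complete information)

Yes, Player 1's strictly dominant strategy is B

Work:
A strategy strictly dominates another if it gives a strictly higher payoff against every opponent action. Compare each pair of P1's strategies column-by-column:
  A vs B: [1 vs 3, 2 vs 5] → A does not strictly dominate B (column X: 1 ≤ 3)
  B vs A: [3 vs 1, 5 vs 2] → B strictly dominates A
B strictly dominates every other strategy → strictly dominant.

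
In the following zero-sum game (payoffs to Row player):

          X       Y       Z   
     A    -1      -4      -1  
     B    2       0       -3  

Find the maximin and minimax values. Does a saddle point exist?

Maximin = -3, Minimax = -1, Saddle: False

Work:
Row minimums: [-4, -3] → maximin = -3
Column maximums: [2, 0, -1] → minimax = -1
No saddle point (maximin ≠ minimax). Mixed strategy needed.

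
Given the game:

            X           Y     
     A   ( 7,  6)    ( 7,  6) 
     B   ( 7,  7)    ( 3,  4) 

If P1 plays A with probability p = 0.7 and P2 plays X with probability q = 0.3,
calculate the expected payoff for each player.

E[P1] = 6.16, E[P2] = 5.67

Work:
E[P1] = p·q·π₁(A,X) + p·(1-q)·π₁(A,Y) + (1-p)·q·π₁(B,X) + (1-p)·(1-q)·π₁(B,Y)
= 0.7·0.3·7 + 0.7·0.7·7 + 0.3·0.3·7 + 0.3·0.7·3
= 6.16

E[P2] = 5.67 (similar calculation)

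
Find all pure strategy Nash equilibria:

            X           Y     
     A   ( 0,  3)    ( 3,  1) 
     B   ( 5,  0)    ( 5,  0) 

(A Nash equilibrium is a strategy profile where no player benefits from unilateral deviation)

Nash equilibrium: (B, X), (B, Y)

Work:
Best responses:
  P1 vs X: payoffs [0, 5] → best response B (payoff 5)
  P1 vs Y: payoffs [3, 5] → best response B (payoff 5)
  P2 vs A: payoffs [3, 1] → best response X (payoff 3)
  P2 vs B: payoffs [0, 0] → best response X/Y (payoff 0)
Mutual best responses: (B,X), (B,Y) → Nash equilibria.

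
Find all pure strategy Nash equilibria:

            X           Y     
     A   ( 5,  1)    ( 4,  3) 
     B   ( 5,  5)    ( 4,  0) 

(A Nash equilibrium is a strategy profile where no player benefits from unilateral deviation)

Nash equilibrium: (A, Y), (B, X)

Work:
Best responses:
  P1 vs X: payoffs [5, 5] → best response A/B (payoff 5)
  P1 vs Y: payoffs [4, 4] → best response A/B (payoff 4)
  P2 vs A: payoffs [1, 3] → best response Y (payoff 3)
  P2 vs B: payoffs [5, 0] → best response X (payoff 5)
Mutual best responses: (A,Y), (B,X) → Nash equilibria.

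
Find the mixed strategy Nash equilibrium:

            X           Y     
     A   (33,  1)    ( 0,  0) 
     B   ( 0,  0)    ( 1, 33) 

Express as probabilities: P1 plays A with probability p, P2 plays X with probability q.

p = 0.9706, q = 0.0294

Work:
Find probabilities that make opponent indifferent:
P2 chooses q to make P1 indifferent between A and B
P1 chooses p to make P2 indifferent between X and Y
Mixed NE: P1 plays (A: 0.9706, B: 0.0294), P2 plays (X: 0.0294, Y: 0.9706)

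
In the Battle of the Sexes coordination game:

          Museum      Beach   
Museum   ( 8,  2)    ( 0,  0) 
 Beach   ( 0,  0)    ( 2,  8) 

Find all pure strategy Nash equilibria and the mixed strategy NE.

Pure NE: (Museum, Museum) and (Beach, Beach); Mixed NE: p = 0.8, q = 0.2

Work:
Check pure NE:
(Museum, Museum): (8, 2) - no unilateral deviation beneficial
(Beach, Beach): (2, 8) - no unilateral deviation beneficial
Mixed NE: P1 plays Museum with p = 0.8, P2 plays Museum with q = 0.2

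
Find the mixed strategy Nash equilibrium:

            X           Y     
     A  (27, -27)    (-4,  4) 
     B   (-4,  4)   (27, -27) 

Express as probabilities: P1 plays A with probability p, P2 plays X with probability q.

p = 0.5, q = 0.5

Work:
Find probabilities that make opponent indifferent:
P2 chooses q to make P1 indifferent between A and B
P1 chooses p to make P2 indifferent between X and Y
Mixed NE: P1 plays (A: 0.5, B: 0.5), P2 plays (X: 0.5, Y: 0.5)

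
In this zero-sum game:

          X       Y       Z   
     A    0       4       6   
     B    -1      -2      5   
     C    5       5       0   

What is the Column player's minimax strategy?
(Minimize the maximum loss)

Column should play X or Y (all achieve the minimum), value = 5

Work:
Column player minimizes Row's maximum payoff:
Column X: max payoff to Row = 5
Column Y: max payoff to Row = 5
Column Z: max payoff to Row = 6
Minimum is 5, achieved by columns X, Y (tied).
Each of X or Y is a minimax strategy.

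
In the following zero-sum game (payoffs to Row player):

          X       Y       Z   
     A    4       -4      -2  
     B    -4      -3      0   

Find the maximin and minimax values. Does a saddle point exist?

Maximin = -4, Minimax = -3, Saddle: False

Work:
Row minimums: [-4, -4] → maximin = -4
Column maximums: [4, -3, 0] → minimax = -3
No saddle point (maximin ≠ minimax). Mixed strategy needed.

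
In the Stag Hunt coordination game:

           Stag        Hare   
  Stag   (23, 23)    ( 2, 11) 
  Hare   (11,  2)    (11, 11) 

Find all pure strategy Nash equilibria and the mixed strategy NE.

Pure NE: (Stag, Stag) and (Hare, Hare); Mixed NE: p = 0.4286, q = 0.4286

Work:
Check pure NE:
(Stag, Stag): (23, 23) - no unilateral deviation beneficial
(Hare, Hare): (11, 11) - no unilateral deviation beneficial
Mixed NE: P1 plays Stag with p = 0.4286, P2 plays Stag with q = 0.4286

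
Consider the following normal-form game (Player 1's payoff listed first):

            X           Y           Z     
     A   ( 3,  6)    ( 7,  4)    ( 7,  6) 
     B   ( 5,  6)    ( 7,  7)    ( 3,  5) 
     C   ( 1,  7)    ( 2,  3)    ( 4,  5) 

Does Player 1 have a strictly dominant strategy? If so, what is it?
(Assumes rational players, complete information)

No strictly dominant strategy exists for Player 1

Work:
A strategy strictly dominates another if it gives a strictly higher payoff against every opponent action. Compare each pair of P1's strategies column-by-column:
  A vs B: [3 vs 5, 7 vs 7, 7 vs 3] → A does not strictly dominate B (column X: 3 ≤ 5)
  A vs C: [3 vs 1, 7 vs 2, 7 vs 4] → A strictly dominates C
  B vs A: [5 vs 3, 7 vs 7, 3 vs 7] → B does not strictly dominate A (column Y: 7 ≤ 7)
  B vs C: [5 vs 1, 7 vs 2, 3 vs 4] → B does not strictly dominate C (column Z: 3 ≤ 4)
  C vs A: [1 vs 3, 2 vs 7, 4 vs 7] → C does not strictly dominate A (column X: 1 ≤ 3)
  C vs B: [1 vs 5, 2 vs 7, 4 vs 3] → C does not strictly dominate B (column X: 1 ≤ 5)
No single strategy strictly dominates all others → no strictly dominant strategy.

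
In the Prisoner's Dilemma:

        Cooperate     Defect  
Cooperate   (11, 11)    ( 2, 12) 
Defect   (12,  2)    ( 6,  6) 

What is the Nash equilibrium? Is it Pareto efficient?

(Defect, Defect) is NE; not Pareto efficient

Work:
Defect dominates Cooperate for both players:
If P2 cooperates: Defect (12) > Cooperate (11)
If P2 defects: Defect (6) > Cooperate (2)
NE: (Defect, Defect) with payoff (6, 6)
But (Cooperate, Cooperate) = (11, 11) Pareto dominates (6, 6)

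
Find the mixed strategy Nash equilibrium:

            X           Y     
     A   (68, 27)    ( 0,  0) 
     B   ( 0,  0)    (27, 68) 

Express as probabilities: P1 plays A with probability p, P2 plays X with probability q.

p = 0.7158, q = 0.2842

Work:
Find probabilities that make opponent indifferent:
P2 chooses q to make P1 indifferent between A and B
P1 chooses p to make P2 indifferent between X and Y
Mixed NE: P1 plays (A: 0.7158, B: 0.2842), P2 plays (X: 0.2842, Y: 0.7158)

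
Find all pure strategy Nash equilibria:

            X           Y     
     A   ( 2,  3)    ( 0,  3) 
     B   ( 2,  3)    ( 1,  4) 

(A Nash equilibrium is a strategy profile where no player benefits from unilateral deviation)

Nash equilibrium: (A, X), (B, Y)

Work:
Best responses:
  P1 vs X: payoffs [2, 2] → best response A/B (payoff 2)
  P1 vs Y: payoffs [0, 1] → best response B (payoff 1)
  P2 vs A: payoffs [3, 3] → best response X/Y (payoff 3)
  P2 vs B: payoffs [3, 4] → best response Y (payoff 4)
Mutual best responses: (A,X), (B,Y) → Nash equilibria.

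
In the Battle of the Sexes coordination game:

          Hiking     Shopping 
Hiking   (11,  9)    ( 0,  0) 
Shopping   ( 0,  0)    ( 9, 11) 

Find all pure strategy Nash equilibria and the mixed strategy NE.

Pure NE: (Hiking, Hiking) and (Shopping, Shopping); Mixed NE: p = 0.55, q = 0.45

Work:
Check pure NE:
(Hiking, Hiking): (11, 9) - no unilateral deviation beneficial
(Shopping, Shopping): (9, 11) - no unilateral deviation beneficial
Mixed NE: P1 plays Hiking with p = 0.55, P2 plays Hiking with q = 0.45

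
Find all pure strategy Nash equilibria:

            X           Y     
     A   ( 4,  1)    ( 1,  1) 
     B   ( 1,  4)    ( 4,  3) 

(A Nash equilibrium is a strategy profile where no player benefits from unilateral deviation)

Nash equilibrium: (A, X)

Work:
Best responses:
  P1 vs X: payoffs [4, 1] → best response A (payoff 4)
  P1 vs Y: payoffs [1, 4] → best response B (payoff 4)
  P2 vs A: payoffs [1, 1] → best response X/Y (payoff 1)
  P2 vs B: payoffs [4, 3] → best response X (payoff 4)
Mutual best responses: (A,X) → Nash equilibria.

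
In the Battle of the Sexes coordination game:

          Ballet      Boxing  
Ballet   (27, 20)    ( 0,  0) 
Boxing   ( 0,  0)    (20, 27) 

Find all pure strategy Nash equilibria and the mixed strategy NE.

Pure NE: (Ballet, Ballet) and (Boxing, Boxing); Mixed NE: p = 0.5745, q = 0.4255

Work:
Check pure NE:
(Ballet, Ballet): (27, 20) - no unilateral deviation beneficial
(Boxing, Boxing): (20, 27) - no unilateral deviation beneficial
Mixed NE: P1 plays Ballet with p = 0.5745, P2 plays Ballet with q = 0.4255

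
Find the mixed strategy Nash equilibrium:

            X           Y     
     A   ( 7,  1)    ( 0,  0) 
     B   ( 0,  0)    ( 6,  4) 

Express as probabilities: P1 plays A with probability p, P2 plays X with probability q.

p = 0.8, q = 0.4615

Work:
Find probabilities that make opponent indifferent:
P2 chooses q to make P1 indifferent between A and B
P1 chooses p to make P2 indifferent between X and Y
Mixed NE: P1 plays (A: 0.8, B: 0.2), P2 plays (X: 0.4615, Y: 0.5385)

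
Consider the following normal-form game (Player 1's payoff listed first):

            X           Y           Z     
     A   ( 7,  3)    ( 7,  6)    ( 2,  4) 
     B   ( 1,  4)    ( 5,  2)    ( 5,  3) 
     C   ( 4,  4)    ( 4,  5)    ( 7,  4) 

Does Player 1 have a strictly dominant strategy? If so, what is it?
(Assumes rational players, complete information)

No strictly dominant strategy exists for Player 1

Work:
A strategy strictly dominates another if it gives a strictly higher payoff against every opponent action. Compare each pair of P1's strategies column-by-column:
  A vs B: [7 vs 1, 7 vs 5, 2 vs 5] → A does not strictly dominate B (column Z: 2 ≤ 5)
  A vs C: [7 vs 4, 7 vs 4, 2 vs 7] → A does not strictly dominate C (column Z: 2 ≤ 7)
  B vs A: [1 vs 7, 5 vs 7, 5 vs 2] → B does not strictly dominate A (column X: 1 ≤ 7)
  B vs C: [1 vs 4, 5 vs 4, 5 vs 7] → B does not strictly dominate C (column X: 1 ≤ 4)
  C vs A: [4 vs 7, 4 vs 7, 7 vs 2] → C does not strictly dominate A (column X: 4 ≤ 7)
  C vs B: [4 vs 1, 4 vs 5, 7 vs 5] → C does not strictly dominate B (column Y: 4 ≤ 5)
No single strategy strictly dominates all others → no strictly dominant strategy.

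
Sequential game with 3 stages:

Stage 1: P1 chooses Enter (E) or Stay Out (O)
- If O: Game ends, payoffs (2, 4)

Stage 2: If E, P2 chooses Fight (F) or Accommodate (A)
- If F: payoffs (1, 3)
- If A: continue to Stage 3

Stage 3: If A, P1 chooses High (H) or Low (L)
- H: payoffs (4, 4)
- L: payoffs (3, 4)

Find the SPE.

SPE: (E, A, H); Outcome (4, 4)

Work:
Stage 3: P1 chooses H (4 vs 3)
Stage 2: P2: F->3, A->4 (anticipating H). Choose A
Stage 1: P1: O->2, E->4 (anticipating A, H). Choose E
SPE path: E -> A -> H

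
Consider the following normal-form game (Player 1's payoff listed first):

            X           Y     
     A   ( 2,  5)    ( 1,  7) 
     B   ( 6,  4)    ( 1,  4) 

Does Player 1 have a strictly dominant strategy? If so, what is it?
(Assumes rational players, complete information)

No strictly dominant strategy exists for Player 1

Work:
A strategy strictly dominates another if it gives a strictly higher payoff against every opponent action. Compare each pair of P1's strategies column-by-column:
  A vs B: [2 vs 6, 1 vs 1] → A does not strictly dominate B (column X: 2 ≤ 6)
  B vs A: [6 vs 2, 1 vs 1] → B does not strictly dominate A (column Y: 1 ≤ 1)
No single strategy strictly dominates all others → no strictly dominant strategy.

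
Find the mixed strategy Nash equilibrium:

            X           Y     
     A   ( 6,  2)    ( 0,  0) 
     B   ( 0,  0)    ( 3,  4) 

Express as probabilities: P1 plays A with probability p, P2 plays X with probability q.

p = 0.6667, q = 0.3333

Work:
Find probabilities that make opponent indifferent:
P2 chooses q to make P1 indifferent between A and B
P1 chooses p to make P2 indifferent between X and Y
Mixed NE: P1 plays (A: 0.6667, B: 0.3333), P2 plays (X: 0.3333, Y: 0.6667)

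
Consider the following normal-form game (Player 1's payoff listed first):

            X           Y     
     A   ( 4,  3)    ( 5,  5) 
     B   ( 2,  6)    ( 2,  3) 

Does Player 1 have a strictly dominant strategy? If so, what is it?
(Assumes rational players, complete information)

Yes, Player 1's strictly dominant strategy is A

Work:
A strategy strictly dominates another if it gives a strictly higher payoff against every opponent action. Compare each pair of P1's strategies column-by-column:
  A vs B: [4 vs 2, 5 vs 2] → A strictly dominates B
  B vs A: [2 vs 4, 2 vs 5] → B does not strictly dominate A (column X: 2 ≤ 4)
A strictly dominates every other strategy → strictly dominant.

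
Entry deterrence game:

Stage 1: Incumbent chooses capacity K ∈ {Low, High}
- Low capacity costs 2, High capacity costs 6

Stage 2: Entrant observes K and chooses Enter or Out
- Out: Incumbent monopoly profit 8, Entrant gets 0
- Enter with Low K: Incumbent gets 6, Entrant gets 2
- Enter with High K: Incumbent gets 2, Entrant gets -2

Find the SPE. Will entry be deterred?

SPE: (Low, Enter|Low, Out|High); Entry not deterred. Incumbent net profit = 4, Entrant gets 2

Work:
After Low K: Entrant enters (2 > 0)
After High K: Entrant stays out (-2 < 0)
Incumbent: Low → 6−2=4, High → 8−6=2
Incumbent chooses Low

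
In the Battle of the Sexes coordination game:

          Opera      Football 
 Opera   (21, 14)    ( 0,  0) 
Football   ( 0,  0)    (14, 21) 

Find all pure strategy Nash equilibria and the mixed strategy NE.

Pure NE: (Opera, Opera) and (Football, Football); Mixed NE: p = 0.6, q = 0.4

Work:
Check pure NE:
(Opera, Opera): (21, 14) - no unilateral deviation beneficial
(Football, Football): (14, 21) - no unilateral deviation beneficial
Mixed NE: P1 plays Opera with p = 0.6, P2 plays Opera with q = 0.4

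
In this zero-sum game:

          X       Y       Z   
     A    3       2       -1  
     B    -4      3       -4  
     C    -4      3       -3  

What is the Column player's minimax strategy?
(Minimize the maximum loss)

Column should play Z, value = -1

Work:
Column player minimizes Row's maximum payoff:
Column X: max payoff to Row = 3
Column Y: max payoff to Row = 3
Column Z: max payoff to Row = -1
Minimum is -1, achieved by column Z.
Minimax strategy: Z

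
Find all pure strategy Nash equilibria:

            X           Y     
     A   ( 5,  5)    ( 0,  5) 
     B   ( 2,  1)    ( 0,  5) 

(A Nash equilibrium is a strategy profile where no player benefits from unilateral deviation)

Nash equilibrium: (A, X), (A, Y), (B, Y)

Work:
Best responses:
  P1 vs X: payoffs [5, 2] → best response A (payoff 5)
  P1 vs Y: payoffs [0, 0] → best response A/B (payoff 0)
  P2 vs A: payoffs [5, 5] → best response X/Y (payoff 5)
  P2 vs B: payoffs [1, 5] → best response Y (payoff 5)
Mutual best responses: (A,X), (A,Y), (B,Y) → Nash equilibria.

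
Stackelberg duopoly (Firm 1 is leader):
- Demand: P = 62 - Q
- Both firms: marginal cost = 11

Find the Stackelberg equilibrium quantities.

q₁* (leader) = 25.5, q₂* (follower) = 12.75

Work:
Follower's reaction: q₂ = (a - c - q₁)/2
Leader substitutes: π₁ = q₁·(a - q₁ - (a-c-q₁)/2 - c)
FOC: q₁* = (62 - 11)/2 = 25.50
Then: q₂* = (62 - 11 - 25.5)/2 = 12.75
Leader has first-mover advantage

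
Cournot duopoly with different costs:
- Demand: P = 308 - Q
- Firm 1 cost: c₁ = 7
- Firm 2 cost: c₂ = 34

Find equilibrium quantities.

q₁* = 109.33, q₂* = 82.33

Work:
Reaction: q₁ = (308 - 7 - q₂)/2
Reaction: q₂ = (308 - 34 - q₁)/2
Solve simultaneously:
q₁* = (308 - 2×7 + 34)/3 = 109.33
q₂* = (308 - 2×34 + 7)/3 = 82.33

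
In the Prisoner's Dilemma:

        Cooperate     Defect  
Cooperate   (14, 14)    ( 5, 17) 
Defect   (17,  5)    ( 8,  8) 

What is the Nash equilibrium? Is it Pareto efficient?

(Defect, Defect) is NE; not Pareto efficient

Work:
Defect dominates Cooperate for both players:
If P2 cooperates: Defect (17) > Cooperate (14)
If P2 defects: Defect (8) > Cooperate (5)
NE: (Defect, Defect) with payoff (8, 8)
But (Cooperate, Cooperate) = (14, 14) Pareto dominates (8, 8)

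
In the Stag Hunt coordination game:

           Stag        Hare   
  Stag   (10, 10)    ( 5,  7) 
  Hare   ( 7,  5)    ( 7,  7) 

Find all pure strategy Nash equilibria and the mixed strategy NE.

Pure NE: (Stag, Stag) and (Hare, Hare); Mixed NE: p = 0.4, q = 0.4

Work:
Check pure NE:
(Stag, Stag): (10, 10) - no unilateral deviation beneficial
(Hare, Hare): (7, 7) - no unilateral deviation beneficial
Mixed NE: P1 plays Stag with p = 0.4, P2 plays Stag with q = 0.4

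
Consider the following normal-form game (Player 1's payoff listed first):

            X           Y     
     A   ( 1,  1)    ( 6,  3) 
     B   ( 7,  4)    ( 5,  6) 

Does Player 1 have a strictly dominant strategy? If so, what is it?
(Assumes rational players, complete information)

No strictly dominant strategy exists for Player 1

Work:
A strategy strictly dominates another if it gives a strictly higher payoff against every opponent action. Compare each pair of P1's strategies column-by-column:
  A vs B: [1 vs 7, 6 vs 5] → A does not strictly dominate B (column X: 1 ≤ 7)
  B vs A: [7 vs 1, 5 vs 6] → B does not strictly dominate A (column Y: 5 ≤ 6)
No single strategy strictly dominates all others → no strictly dominant strategy.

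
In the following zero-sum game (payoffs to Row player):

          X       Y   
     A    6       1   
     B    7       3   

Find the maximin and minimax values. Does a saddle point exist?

Maximin = 3, Minimax = 3, Saddle: True

Work:
Row minimums: [1, 3] → maximin = 3
Column maximums: [7, 3] → minimax = 3
Saddle point exists! Game value = 3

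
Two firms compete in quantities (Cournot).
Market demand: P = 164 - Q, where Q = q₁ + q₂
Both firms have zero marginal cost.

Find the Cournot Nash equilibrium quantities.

q₁* = q₂* = 54.67; P* = 54.67

Work:
Profit: π_i = P·q_i = (a - q_i - q_j)·q_i
FOC: ∂π_i/∂q_i = a - 2q_i - q_j = 0
Reaction function: q_i = (164 - q_j)/2
Symmetry: q* = 164/3 = 54.67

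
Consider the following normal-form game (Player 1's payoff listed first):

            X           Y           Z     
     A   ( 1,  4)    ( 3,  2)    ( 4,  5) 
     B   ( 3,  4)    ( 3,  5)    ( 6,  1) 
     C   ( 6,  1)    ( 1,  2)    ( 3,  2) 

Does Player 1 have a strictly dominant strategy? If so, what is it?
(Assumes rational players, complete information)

No strictly dominant strategy exists for Player 1

Work:
A strategy strictly dominates another if it gives a strictly higher payoff against every opponent action. Compare each pair of P1's strategies column-by-column:
  A vs B: [1 vs 3, 3 vs 3, 4 vs 6] → A does not strictly dominate B (column X: 1 ≤ 3)
  A vs C: [1 vs 6, 3 vs 1, 4 vs 3] → A does not strictly dominate C (column X: 1 ≤ 6)
  B vs A: [3 vs 1, 3 vs 3, 6 vs 4] → B does not strictly dominate A (column Y: 3 ≤ 3)
  B vs C: [3 vs 6, 3 vs 1, 6 vs 3] → B does not strictly dominate C (column X: 3 ≤ 6)
  C vs A: [6 vs 1, 1 vs 3, 3 vs 4] → C does not strictly dominate A (column Y: 1 ≤ 3)
  C vs B: [6 vs 3, 1 vs 3, 3 vs 6] → C does not strictly dominate B (column Y: 1 ≤ 3)
No single strategy strictly dominates all others → no strictly dominant strategy.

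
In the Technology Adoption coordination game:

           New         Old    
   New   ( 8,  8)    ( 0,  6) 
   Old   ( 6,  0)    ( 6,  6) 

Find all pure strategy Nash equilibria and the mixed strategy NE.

Pure NE: (New, New) and (Old, Old); Mixed NE: p = 0.75, q = 0.75

Work:
Check pure NE:
(New, New): (8, 8) - no unilateral deviation beneficial
(Old, Old): (6, 6) - no unilateral deviation beneficial
Mixed NE: P1 plays New with p = 0.75, P2 plays New with q = 0.75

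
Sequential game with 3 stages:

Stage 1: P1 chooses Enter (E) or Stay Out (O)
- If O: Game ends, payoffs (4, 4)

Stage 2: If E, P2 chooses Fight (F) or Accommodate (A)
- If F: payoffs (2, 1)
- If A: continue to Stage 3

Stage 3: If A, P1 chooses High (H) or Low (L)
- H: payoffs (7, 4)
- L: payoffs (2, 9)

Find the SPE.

SPE: (E, A, H); Outcome (7, 4)

Work:
Stage 3: P1 chooses H (7 vs 2)
Stage 2: P2: F->1, A->4 (anticipating H). Choose A
Stage 1: P1: O->4, E->7 (anticipating A, H). Choose E
SPE path: E -> A -> H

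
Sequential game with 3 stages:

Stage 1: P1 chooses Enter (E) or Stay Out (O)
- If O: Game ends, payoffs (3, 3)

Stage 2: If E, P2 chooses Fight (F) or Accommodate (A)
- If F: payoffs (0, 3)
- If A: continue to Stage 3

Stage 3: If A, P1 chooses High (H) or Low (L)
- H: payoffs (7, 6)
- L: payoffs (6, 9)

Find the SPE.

SPE: (E, A, H); Outcome (7, 6)

Work:
Stage 3: P1 chooses H (7 vs 6)
Stage 2: P2: F->3, A->6 (anticipating H). Choose A
Stage 1: P1: O->3, E->7 (anticipating A, H). Choose E
SPE path: E -> A -> H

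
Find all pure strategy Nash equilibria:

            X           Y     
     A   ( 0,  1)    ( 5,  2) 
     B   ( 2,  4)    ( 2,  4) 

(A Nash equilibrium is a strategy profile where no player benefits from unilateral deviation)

Nash equilibrium: (A, Y), (B, X)

Work:
Best responses:
  P1 vs X: payoffs [0, 2] → best response B (payoff 2)
  P1 vs Y: payoffs [5, 2] → best response A (payoff 5)
  P2 vs A: payoffs [1, 2] → best response Y (payoff 2)
  P2 vs B: payoffs [4, 4] → best response X/Y (payoff 4)
Mutual best responses: (A,Y), (B,X) → Nash equilibria.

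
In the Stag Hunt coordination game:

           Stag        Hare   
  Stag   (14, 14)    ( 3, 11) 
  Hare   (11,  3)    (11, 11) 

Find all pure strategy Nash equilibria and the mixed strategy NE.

Pure NE: (Stag, Stag) and (Hare, Hare); Mixed NE: p = 0.7273, q = 0.7273

Work:
Check pure NE:
(Stag, Stag): (14, 14) - no unilateral deviation beneficial
(Hare, Hare): (11, 11) - no unilateral deviation beneficial
Mixed NE: P1 plays Stag with p = 0.7273, P2 plays Stag with q = 0.7273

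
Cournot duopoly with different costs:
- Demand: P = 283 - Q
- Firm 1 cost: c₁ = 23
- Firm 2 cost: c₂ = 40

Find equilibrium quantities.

q₁* = 92.33, q₂* = 75.33

Work:
Reaction: q₁ = (283 - 23 - q₂)/2
Reaction: q₂ = (283 - 40 - q₁)/2
Solve simultaneously:
q₁* = (283 - 2×23 + 40)/3 = 92.33
q₂* = (283 - 2×40 + 23)/3 = 75.33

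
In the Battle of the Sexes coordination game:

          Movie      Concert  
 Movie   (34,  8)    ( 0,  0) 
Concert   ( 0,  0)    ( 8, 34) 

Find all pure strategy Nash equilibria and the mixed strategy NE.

Pure NE: (Movie, Movie) and (Concert, Concert); Mixed NE: p = 0.8095, q = 0.1905

Work:
Check pure NE:
(Movie, Movie): (34, 8) - no unilateral deviation beneficial
(Concert, Concert): (8, 34) - no unilateral deviation beneficial
Mixed NE: P1 plays Movie with p = 0.8095, P2 plays Movie with q = 0.1905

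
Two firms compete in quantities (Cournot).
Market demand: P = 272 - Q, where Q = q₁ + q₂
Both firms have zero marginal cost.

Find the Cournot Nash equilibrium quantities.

q₁* = q₂* = 90.67; P* = 90.67

Work:
Profit: π_i = P·q_i = (a - q_i - q_j)·q_i
FOC: ∂π_i/∂q_i = a - 2q_i - q_j = 0
Reaction function: q_i = (272 - q_j)/2
Symmetry: q* = 272/3 = 90.67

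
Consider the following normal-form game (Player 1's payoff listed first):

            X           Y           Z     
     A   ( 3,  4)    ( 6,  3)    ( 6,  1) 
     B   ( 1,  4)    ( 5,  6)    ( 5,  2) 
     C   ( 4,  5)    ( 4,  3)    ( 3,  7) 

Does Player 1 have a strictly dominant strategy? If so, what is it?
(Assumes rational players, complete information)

No strictly dominant strategy exists for Player 1

Work:
A strategy strictly dominates another if it gives a strictly higher payoff against every opponent action. Compare each pair of P1's strategies column-by-column:
  A vs B: [3 vs 1, 6 vs 5, 6 vs 5] → A strictly dominates B
  A vs C: [3 vs 4, 6 vs 4, 6 vs 3] → A does not strictly dominate C (column X: 3 ≤ 4)
  B vs A: [1 vs 3, 5 vs 6, 5 vs 6] → B does not strictly dominate A (column X: 1 ≤ 3)
  B vs C: [1 vs 4, 5 vs 4, 5 vs 3] → B does not strictly dominate C (column X: 1 ≤ 4)
  C vs A: [4 vs 3, 4 vs 6, 3 vs 6] → C does not strictly dominate A (column Y: 4 ≤ 6)
  C vs B: [4 vs 1, 4 vs 5, 3 vs 5] → C does not strictly dominate B (column Y: 4 ≤ 5)
No single strategy strictly dominates all others → no strictly dominant strategy.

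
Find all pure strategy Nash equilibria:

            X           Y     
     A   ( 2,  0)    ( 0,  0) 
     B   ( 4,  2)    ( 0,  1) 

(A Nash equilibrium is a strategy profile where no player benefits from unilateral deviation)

Nash equilibrium: (A, Y), (B, X)

Work:
Best responses:
  P1 vs X: payoffs [2, 4] → best response B (payoff 4)
  P1 vs Y: payoffs [0, 0] → best response A/B (payoff 0)
  P2 vs A: payoffs [0, 0] → best response X/Y (payoff 0)
  P2 vs B: payoffs [2, 1] → best response X (payoff 2)
Mutual best responses: (A,Y), (B,X) → Nash equilibria.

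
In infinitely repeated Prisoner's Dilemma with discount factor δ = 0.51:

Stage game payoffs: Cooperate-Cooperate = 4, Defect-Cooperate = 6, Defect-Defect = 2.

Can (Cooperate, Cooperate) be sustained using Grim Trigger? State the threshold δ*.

δ* = 0.5; since δ = 0.51 ≥ 0.5, cooperation can be sustained

Work:
For Grim Trigger:
Cooperate forever: 4/(1-δ)
Defect then punished: 6 + 2·δ/(1-δ)
Need: 4/(1-δ) ≥ 6 + 2·δ/(1-δ)
Solving: δ ≥ (T-R)/(T-P) = (6-4)/(6-2) = 0.5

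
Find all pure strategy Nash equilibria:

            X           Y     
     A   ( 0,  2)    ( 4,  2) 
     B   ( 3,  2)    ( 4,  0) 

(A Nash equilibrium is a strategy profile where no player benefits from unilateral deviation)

Nash equilibrium: (A, Y), (B, X)

Work:
Best responses:
  P1 vs X: payoffs [0, 3] → best response B (payoff 3)
  P1 vs Y: payoffs [4, 4] → best response A/B (payoff 4)
  P2 vs A: payoffs [2, 2] → best response X/Y (payoff 2)
  P2 vs B: payoffs [2, 0] → best response X (payoff 2)
Mutual best responses: (A,Y), (B,X) → Nash equilibria.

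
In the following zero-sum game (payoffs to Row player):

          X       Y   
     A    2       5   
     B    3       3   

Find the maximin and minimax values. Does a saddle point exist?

Maximin = 3, Minimax = 3, Saddle: True

Work:
Row minimums: [2, 3] → maximin = 3
Column maximums: [3, 5] → minimax = 3
Saddle point exists! Game value = 3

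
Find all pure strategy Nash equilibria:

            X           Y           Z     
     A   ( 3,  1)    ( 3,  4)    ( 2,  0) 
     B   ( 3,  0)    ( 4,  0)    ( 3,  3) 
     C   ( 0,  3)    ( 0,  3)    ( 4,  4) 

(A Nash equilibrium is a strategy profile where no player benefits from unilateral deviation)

Nash equilibrium: (C, Z)

Work:
Best responses:
  P1 vs X: payoffs [3, 3, 0] → best response A/B (payoff 3)
  P1 vs Y: payoffs [3, 4, 0] → best response B (payoff 4)
  P1 vs Z: payoffs [2, 3, 4] → best response C (payoff 4)
  P2 vs A: payoffs [1, 4, 0] → best response Y (payoff 4)
  P2 vs B: payoffs [0, 0, 3] → best response Z (payoff 3)
  P2 vs C: payoffs [3, 3, 4] → best response Z (payoff 4)
Mutual best responses: (C,Z) → Nash equilibria.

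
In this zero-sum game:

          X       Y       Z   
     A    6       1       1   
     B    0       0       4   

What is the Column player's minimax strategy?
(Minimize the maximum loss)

Column should play Y, value = 1

Work:
Column player minimizes Row's maximum payoff:
Column X: max payoff to Row = 6
Column Y: max payoff to Row = 1
Column Z: max payoff to Row = 4
Minimum is 1, achieved by column Y.
Minimax strategy: Y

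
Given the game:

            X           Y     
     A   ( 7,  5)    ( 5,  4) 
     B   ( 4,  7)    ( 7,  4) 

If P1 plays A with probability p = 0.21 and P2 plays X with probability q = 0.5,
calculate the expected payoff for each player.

E[P1] = 5.605, E[P2] = 5.29

Work:
E[P1] = p·q·π₁(A,X) + p·(1-q)·π₁(A,Y) + (1-p)·q·π₁(B,X) + (1-p)·(1-q)·π₁(B,Y)
= 0.21·0.5·7 + 0.21·0.5·5 + 0.79·0.5·4 + 0.79·0.5·7
= 5.605

E[P2] = 5.29 (similar calculation)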